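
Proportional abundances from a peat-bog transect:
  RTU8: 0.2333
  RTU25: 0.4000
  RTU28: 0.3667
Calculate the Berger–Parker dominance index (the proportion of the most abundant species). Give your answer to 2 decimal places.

0.40

The largest proportion is 0.4, i.e. d = 0.40 to 2 decimal places.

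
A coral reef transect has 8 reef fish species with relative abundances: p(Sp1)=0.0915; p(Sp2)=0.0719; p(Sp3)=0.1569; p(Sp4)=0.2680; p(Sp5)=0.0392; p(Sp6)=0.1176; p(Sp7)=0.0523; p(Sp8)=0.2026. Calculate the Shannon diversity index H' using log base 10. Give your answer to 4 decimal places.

0.8287

Each pᵢ log₁₀ pᵢ term (working shown to 6 dp, full precision carried): 0.0915×(-1.038579)=-0.095030, 0.0719×(-1.143271)=-0.082201, 0.1569×(-0.804377)=-0.126207, 0.268×(-0.571865)=-0.153260, 0.0392×(-1.406714)=-0.055143, 0.1176×(-0.929593)=-0.109320, 0.0523×(-1.281498)=-0.067022, 0.2026×(-0.693361)=-0.140475.
Sum = -0.828658, so H' = 0.8287.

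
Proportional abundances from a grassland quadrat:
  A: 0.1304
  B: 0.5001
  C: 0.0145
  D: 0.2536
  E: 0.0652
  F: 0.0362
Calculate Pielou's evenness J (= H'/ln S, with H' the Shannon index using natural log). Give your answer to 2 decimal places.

0.74

H' = −Σ pᵢ ln pᵢ = −((-0.2656) + (-0.3465) + (-0.0614) + (-0.3479) + (-0.1780) + (-0.1201)) = 1.3197 (working shown to 4 dp, full precision carried).
With S = 6 species, ln S = 1.7918, so J = 1.3197/1.7918 = 0.7365, i.e. 0.74 to 2 decimal places.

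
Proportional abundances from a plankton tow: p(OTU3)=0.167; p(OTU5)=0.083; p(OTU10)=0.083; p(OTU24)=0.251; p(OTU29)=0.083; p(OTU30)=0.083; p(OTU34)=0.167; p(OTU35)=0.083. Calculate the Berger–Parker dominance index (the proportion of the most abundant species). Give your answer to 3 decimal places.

The largest proportion is 0.251, i.e. d = 0.251 to 3 decimal places.

0.251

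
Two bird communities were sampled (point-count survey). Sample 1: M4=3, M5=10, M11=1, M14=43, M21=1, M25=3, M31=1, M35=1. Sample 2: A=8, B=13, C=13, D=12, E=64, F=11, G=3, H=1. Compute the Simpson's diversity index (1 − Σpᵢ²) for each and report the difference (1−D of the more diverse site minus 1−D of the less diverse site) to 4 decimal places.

Sample 1: N=63, proportions 0.047619, 0.15873, 0.015873, 0.68254, 0.015873, 0.047619, 0.015873, 0.015873, giving 1−D = 0.503401 (working shown to 6 dp, full precision carried).
Sample 2: N=125, proportions 0.064, 0.104, 0.104, 0.096, 0.512, 0.088, 0.024, 0.008, giving 1−D = 0.694528.
Difference = |0.503401 − 0.694528| = 0.191127, i.e. 0.1911 to 4 decimal places.

0.1911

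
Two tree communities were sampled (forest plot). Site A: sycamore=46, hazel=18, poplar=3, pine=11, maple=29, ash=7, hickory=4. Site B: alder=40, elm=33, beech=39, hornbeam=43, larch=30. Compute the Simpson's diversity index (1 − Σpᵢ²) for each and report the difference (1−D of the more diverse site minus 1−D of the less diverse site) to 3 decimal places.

0.046

Site A: N=118, proportions 0.38983, 0.15254, 0.02542, 0.09322, 0.24576, 0.05932, 0.0339, giving 1−D = 0.75036 (working shown to 5 dp, full precision carried).
Site B: N=185, proportions 0.21622, 0.17838, 0.21081, 0.23243, 0.16216, giving 1−D = 0.79667.
Difference = |0.75036 − 0.79667| = 0.04631, i.e. 0.046 to 3 decimal places.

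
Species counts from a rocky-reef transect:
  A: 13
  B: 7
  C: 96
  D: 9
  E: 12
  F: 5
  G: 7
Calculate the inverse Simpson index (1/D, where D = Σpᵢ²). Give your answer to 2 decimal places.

2.28

Total N = 13+7+96+9+12+5+7 = 149, so the proportions are 0.08725, 0.04698, 0.6443, 0.0604, 0.08054, 0.03356, 0.04698 (working shown to 5 dp, full precision carried).
D = 0.08725² + 0.04698² + 0.6443² + 0.0604² + 0.08054² + 0.03356² + 0.04698² = 0.00761 + 0.00221 + 0.41512 + 0.00365 + 0.00649 + 0.00113 + 0.00221 = 0.43840.
So 1/D = 2.2810, i.e. 2.28 to 2 decimal places.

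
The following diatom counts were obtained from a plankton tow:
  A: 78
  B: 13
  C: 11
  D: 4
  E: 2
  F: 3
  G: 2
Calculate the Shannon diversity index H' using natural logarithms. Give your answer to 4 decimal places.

Total N = 78+13+11+4+2+3+2 = 113, so the proportions are 0.690265, 0.115044, 0.097345, 0.035398, 0.017699, 0.026549, 0.017699 (working shown to 6 dp, full precision carried).
Each pᵢ ln pᵢ term: 0.690265×(-0.370679)=-0.255867, 0.115044×(-2.162438)=-0.248776, 0.097345×(-2.329493)=-0.226765, 0.035398×(-3.341093)=-0.118269, 0.017699×(-4.034241)=-0.071402, 0.026549×(-3.628776)=-0.096339, 0.017699×(-4.034241)=-0.071402.
Sum = -1.088821, so H' = 1.0888.

1.0888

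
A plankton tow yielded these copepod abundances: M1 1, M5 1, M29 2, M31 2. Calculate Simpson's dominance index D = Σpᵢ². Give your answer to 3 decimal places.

0.278

Total N = 1+1+2+2 = 6, so the proportions are 0.16667, 0.16667, 0.33333, 0.33333 (working shown to 5 dp, full precision carried).
D = 0.16667² + 0.16667² + 0.33333² + 0.33333² = 0.02778 + 0.02778 + 0.11111 + 0.11111 = 0.27778.
To 3 decimal places, D = 0.278.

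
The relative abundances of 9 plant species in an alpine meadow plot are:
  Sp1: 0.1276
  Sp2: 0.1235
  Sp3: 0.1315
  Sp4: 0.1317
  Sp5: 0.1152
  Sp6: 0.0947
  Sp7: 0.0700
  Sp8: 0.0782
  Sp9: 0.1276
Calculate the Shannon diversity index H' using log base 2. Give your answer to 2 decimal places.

3.14

Each pᵢ log₂ pᵢ term (working shown to 4 dp, full precision carried): 0.1276×(-2.9703)=-0.3790, 0.1235×(-3.0174)=-0.3727, 0.1315×(-2.9269)=-0.3849, 0.1317×(-2.9247)=-0.3852, 0.1152×(-3.1178)=-0.3592, 0.0947×(-3.4005)=-0.3220, 0.07×(-3.8365)=-0.2686, 0.0782×(-3.6767)=-0.2875, 0.1276×(-2.9703)=-0.3790.
Sum = -3.1380, so H' = 3.14.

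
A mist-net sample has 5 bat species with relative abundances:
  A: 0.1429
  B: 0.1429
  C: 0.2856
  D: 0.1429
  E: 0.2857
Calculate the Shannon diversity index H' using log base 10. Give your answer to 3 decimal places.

Each pᵢ log₁₀ pᵢ term (working shown to 5 dp, full precision carried): 0.1429×(-0.84497)=-0.12075, 0.1429×(-0.84497)=-0.12075, 0.2856×(-0.54424)=-0.15544, 0.1429×(-0.84497)=-0.12075, 0.2857×(-0.54409)=-0.15545.
Sum = -0.67312, so H' = 0.673.

0.673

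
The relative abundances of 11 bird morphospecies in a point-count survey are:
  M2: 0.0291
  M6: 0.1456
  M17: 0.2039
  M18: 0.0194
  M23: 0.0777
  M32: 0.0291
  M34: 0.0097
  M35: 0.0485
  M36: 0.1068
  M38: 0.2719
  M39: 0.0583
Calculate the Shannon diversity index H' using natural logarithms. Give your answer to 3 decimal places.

2.036

Each pᵢ ln pᵢ term (working shown to 5 dp, full precision carried): 0.0291×(-3.53702)=-0.10293, 0.1456×(-1.92689)=-0.28056, 0.2039×(-1.59013)=-0.32423, 0.0194×(-3.94248)=-0.07648, 0.0777×(-2.55490)=-0.19852, 0.0291×(-3.53702)=-0.10293, 0.0097×(-4.63563)=-0.04497, 0.0485×(-3.02619)=-0.14677, 0.1068×(-2.23680)=-0.23889, 0.2719×(-1.30232)=-0.35410, 0.0583×(-2.84215)=-0.16570.
Sum = -2.03606, so H' = 2.036.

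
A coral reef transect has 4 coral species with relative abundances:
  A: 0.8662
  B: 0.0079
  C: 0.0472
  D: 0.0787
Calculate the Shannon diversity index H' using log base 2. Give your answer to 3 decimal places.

Each pᵢ log₂ pᵢ term (working shown to 5 dp, full precision carried): 0.8662×(-0.20723)=-0.17950, 0.0079×(-6.98393)=-0.05517, 0.0472×(-4.40507)=-0.20792, 0.0787×(-3.66749)=-0.28863.
Sum = -0.73122, so H' = 0.731.

0.731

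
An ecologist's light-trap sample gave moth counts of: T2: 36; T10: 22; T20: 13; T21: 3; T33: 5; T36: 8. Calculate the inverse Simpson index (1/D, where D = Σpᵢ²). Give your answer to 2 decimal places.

3.70

Total N = 36+22+13+3+5+8 = 87, so the proportions are 0.413793, 0.252874, 0.149425, 0.034483, 0.057471, 0.091954 (working shown to 6 dp, full precision carried).
D = 0.413793² + 0.252874² + 0.149425² + 0.034483² + 0.057471² + 0.091954² = 0.171225 + 0.063945 + 0.022328 + 0.001189 + 0.003303 + 0.008456 = 0.270445.
So 1/D = 3.6976, i.e. 3.70 to 2 decimal places.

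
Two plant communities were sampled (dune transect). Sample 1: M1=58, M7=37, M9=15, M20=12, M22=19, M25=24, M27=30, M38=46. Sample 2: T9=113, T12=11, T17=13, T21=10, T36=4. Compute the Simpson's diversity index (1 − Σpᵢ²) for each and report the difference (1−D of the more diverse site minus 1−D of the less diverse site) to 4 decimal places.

0.4219

Sample 1: N=241, proportions 0.240664, 0.153527, 0.062241, 0.049793, 0.078838, 0.099585, 0.124481, 0.190871, giving 1−D = 0.844097 (working shown to 6 dp, full precision carried).
Sample 2: N=151, proportions 0.748344, 0.072848, 0.086093, 0.066225, 0.02649, giving 1−D = 0.422174.
Difference = |0.844097 − 0.422174| = 0.421923, i.e. 0.4219 to 4 decimal places.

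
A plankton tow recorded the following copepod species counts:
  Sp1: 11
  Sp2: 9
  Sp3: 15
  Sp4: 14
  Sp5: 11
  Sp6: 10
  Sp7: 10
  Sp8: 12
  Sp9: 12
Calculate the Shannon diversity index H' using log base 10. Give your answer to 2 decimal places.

Total N = 11+9+15+14+11+10+10+12+12 = 104, so the proportions are 0.1058, 0.0865, 0.1442, 0.1346, 0.1058, 0.0962, 0.0962, 0.1154, 0.1154 (working shown to 4 dp, full precision carried).
Each pᵢ log₁₀ pᵢ term: 0.1058×(-0.9756)=-0.1032, 0.0865×(-1.0628)=-0.0920, 0.1442×(-0.8409)=-0.1213, 0.1346×(-0.8709)=-0.1172, 0.1058×(-0.9756)=-0.1032, 0.0962×(-1.0170)=-0.0978, 0.0962×(-1.0170)=-0.0978, 0.1154×(-0.9379)=-0.1082, 0.1154×(-0.9379)=-0.1082.
Sum = -0.9489, so H' = 0.95.

0.95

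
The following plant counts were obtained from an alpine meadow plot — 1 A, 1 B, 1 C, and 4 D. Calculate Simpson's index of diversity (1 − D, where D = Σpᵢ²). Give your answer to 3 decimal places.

Total N = 1+1+1+4 = 7, so the proportions are 0.14286, 0.14286, 0.14286, 0.57143 (working shown to 5 dp, full precision carried).
D = 0.14286² + 0.14286² + 0.14286² + 0.57143² = 0.02041 + 0.02041 + 0.02041 + 0.32653 = 0.38776.
So 1 − D = 0.61224, i.e. 0.612 to 3 decimal places.

0.612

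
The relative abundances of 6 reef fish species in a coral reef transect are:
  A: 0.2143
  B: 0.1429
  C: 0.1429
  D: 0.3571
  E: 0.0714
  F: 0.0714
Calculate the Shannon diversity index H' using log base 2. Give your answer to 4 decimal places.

Each pᵢ log₂ pᵢ term (working shown to 6 dp, full precision carried): 0.2143×(-2.222296)=-0.476238, 0.1429×(-2.806922)=-0.401109, 0.1429×(-2.806922)=-0.401109, 0.3571×(-1.485600)=-0.530508, 0.0714×(-3.807932)=-0.271886, 0.0714×(-3.807932)=-0.271886.
Sum = -2.352737, so H' = 2.3527.

2.3527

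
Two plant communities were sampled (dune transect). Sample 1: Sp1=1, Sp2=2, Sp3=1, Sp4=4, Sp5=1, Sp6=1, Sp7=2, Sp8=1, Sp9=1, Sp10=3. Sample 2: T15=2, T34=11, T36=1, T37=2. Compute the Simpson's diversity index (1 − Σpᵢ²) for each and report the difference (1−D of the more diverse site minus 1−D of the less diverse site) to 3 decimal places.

0.373

Sample 1: N=17, proportions 0.05882, 0.11765, 0.05882, 0.23529, 0.05882, 0.05882, 0.11765, 0.05882, 0.05882, 0.17647, giving 1−D = 0.86505 (working shown to 5 dp, full precision carried).
Sample 2: N=16, proportions 0.125, 0.6875, 0.0625, 0.125, giving 1−D = 0.49219.
Difference = |0.86505 − 0.49219| = 0.37286, i.e. 0.373 to 3 decimal places.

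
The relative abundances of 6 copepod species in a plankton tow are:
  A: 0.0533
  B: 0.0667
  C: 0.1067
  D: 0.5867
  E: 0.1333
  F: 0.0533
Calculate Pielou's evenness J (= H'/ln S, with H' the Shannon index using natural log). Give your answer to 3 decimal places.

H' = −Σ pᵢ ln pᵢ = −((-0.15627) + (-0.18059) + (-0.23877) + (-0.31285) + (-0.26862) + (-0.15627)) = 1.31336 (working shown to 5 dp, full precision carried).
With S = 6 species, ln S = 1.79176, so J = 1.31336/1.79176 = 0.73300, i.e. 0.733 to 3 decimal places.

0.733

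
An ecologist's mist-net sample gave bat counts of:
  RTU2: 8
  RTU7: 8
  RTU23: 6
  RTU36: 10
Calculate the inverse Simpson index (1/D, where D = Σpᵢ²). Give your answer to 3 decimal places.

Total N = 8+8+6+10 = 32, so the proportions are 0.25, 0.25, 0.1875, 0.3125 (working shown to 7 dp, full precision carried).
D = 0.25² + 0.25² + 0.1875² + 0.3125² = 0.0625000 + 0.0625000 + 0.0351562 + 0.0976562 = 0.2578125.
So 1/D = 3.87879, i.e. 3.879 to 3 decimal places.

3.879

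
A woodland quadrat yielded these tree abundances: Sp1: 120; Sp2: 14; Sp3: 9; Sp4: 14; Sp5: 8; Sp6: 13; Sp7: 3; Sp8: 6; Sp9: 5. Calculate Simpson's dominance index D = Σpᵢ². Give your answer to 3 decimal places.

0.412

Total N = 120+14+9+14+8+13+3+6+5 = 192, so the proportions are 0.625, 0.07292, 0.04688, 0.07292, 0.04167, 0.06771, 0.01562, 0.03125, 0.02604 (working shown to 5 dp, full precision carried).
D = 0.625² + 0.07292² + 0.04688² + 0.07292² + 0.04167² + 0.06771² + 0.01562² + 0.03125² + 0.02604² = 0.39062 + 0.00532 + 0.00220 + 0.00532 + 0.00174 + 0.00458 + 0.00024 + 0.00098 + 0.00068 = 0.41168.
To 3 decimal places, D = 0.412.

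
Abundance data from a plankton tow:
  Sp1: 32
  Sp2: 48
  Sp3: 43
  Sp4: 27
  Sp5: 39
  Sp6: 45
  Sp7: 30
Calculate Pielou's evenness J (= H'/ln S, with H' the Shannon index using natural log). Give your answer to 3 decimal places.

0.990

Total N = 32+48+43+27+39+45+30 = 264, so the proportions are 0.12121, 0.18182, 0.16288, 0.10227, 0.14773, 0.17045, 0.11364 (working shown to 5 dp, full precision carried).
H' = −Σ pᵢ ln pᵢ = −((-0.25578) + (-0.30995) + (-0.29558) + (-0.23319) + (-0.28251) + (-0.30158) + (-0.24713)) = 1.92574.
With S = 7 species, ln S = 1.94591, so J = 1.92574/1.94591 = 0.98963, i.e. 0.990 to 3 decimal places.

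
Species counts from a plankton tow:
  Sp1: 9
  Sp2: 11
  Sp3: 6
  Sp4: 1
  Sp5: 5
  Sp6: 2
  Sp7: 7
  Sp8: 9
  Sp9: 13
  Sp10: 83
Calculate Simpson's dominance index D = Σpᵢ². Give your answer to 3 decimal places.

0.350

Total N = 9+11+6+1+5+2+7+9+13+83 = 146, so the proportions are 0.06164, 0.07534, 0.0411, 0.00685, 0.03425, 0.0137, 0.04795, 0.06164, 0.08904, 0.56849 (working shown to 5 dp, full precision carried).
D = 0.06164² + 0.07534² + 0.0411² + 0.00685² + 0.03425² + 0.0137² + 0.04795² + 0.06164² + 0.08904² + 0.56849² = 0.00380 + 0.00568 + 0.00169 + 0.00005 + 0.00117 + 0.00019 + 0.00230 + 0.00380 + 0.00793 + 0.32318 = 0.34978.
To 3 decimal places, D = 0.350.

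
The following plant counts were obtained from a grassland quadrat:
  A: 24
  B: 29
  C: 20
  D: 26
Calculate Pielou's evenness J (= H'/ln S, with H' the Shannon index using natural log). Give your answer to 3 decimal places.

0.994

Total N = 24+29+20+26 = 99, so the proportions are 0.24242, 0.29293, 0.20202, 0.26263 (working shown to 5 dp, full precision carried).
H' = −Σ pᵢ ln pᵢ = −((-0.34353) + (-0.35967) + (-0.32311) + (-0.35114)) = 1.37744.
With S = 4 species, ln S = 1.38629, so J = 1.37744/1.38629 = 0.99361, i.e. 0.994 to 3 decimal places.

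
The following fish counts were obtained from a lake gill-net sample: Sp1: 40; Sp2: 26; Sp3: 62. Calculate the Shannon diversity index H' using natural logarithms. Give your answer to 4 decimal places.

1.0384

Total N = 40+26+62 = 128, so the proportions are 0.3125, 0.203125, 0.484375 (working shown to 6 dp, full precision carried).
Each pᵢ ln pᵢ term: 0.3125×(-1.163151)=-0.363485, 0.203125×(-1.593934)=-0.323768, 0.484375×(-0.724896)=-0.351121.
Sum = -1.038374, so H' = 1.0384.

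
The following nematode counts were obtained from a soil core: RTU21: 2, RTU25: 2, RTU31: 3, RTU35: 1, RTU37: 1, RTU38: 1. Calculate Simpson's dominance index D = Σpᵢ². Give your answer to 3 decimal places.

0.200

Total N = 2+2+3+1+1+1 = 10, so the proportions are 0.2, 0.2, 0.3, 0.1, 0.1, 0.1 (working shown to 5 dp, full precision carried).
D = 0.2² + 0.2² + 0.3² + 0.1² + 0.1² + 0.1² = 0.04000 + 0.04000 + 0.09000 + 0.01000 + 0.01000 + 0.01000 = 0.20000.
To 3 decimal places, D = 0.200.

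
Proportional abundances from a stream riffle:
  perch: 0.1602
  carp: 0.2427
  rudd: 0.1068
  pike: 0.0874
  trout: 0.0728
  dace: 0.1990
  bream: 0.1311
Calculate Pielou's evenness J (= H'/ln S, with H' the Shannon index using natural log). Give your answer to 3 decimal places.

0.960

H' = −Σ pᵢ ln pᵢ = −((-0.29338) + (-0.34365) + (-0.23889) + (-0.21302) + (-0.19074) + (-0.32128) + (-0.26637)) = 1.86731 (working shown to 5 dp, full precision carried).
With S = 7 species, ln S = 1.94591, so J = 1.86731/1.94591 = 0.95961, i.e. 0.960 to 3 decimal places.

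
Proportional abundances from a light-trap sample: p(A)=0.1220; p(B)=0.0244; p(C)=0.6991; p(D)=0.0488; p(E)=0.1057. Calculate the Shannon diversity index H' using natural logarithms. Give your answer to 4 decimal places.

0.9824

Each pᵢ ln pᵢ term (working shown to 6 dp, full precision carried): 0.122×(-2.103734)=-0.256656, 0.0244×(-3.713172)=-0.090601, 0.6991×(-0.357961)=-0.250251, 0.0488×(-3.020025)=-0.147377, 0.1057×(-2.247150)=-0.237524.
Sum = -0.982409, so H' = 0.9824.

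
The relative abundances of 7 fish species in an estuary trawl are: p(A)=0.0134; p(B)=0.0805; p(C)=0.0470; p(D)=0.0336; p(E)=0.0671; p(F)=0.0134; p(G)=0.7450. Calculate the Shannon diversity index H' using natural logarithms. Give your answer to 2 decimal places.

Each pᵢ ln pᵢ term (working shown to 4 dp, full precision carried): 0.0134×(-4.3125)=-0.0578, 0.0805×(-2.5195)=-0.2028, 0.047×(-3.0576)=-0.1437, 0.0336×(-3.3932)=-0.1140, 0.0671×(-2.7016)=-0.1813, 0.0134×(-4.3125)=-0.0578, 0.745×(-0.2944)=-0.2193.
Sum = -0.9767, so H' = 0.98.

0.98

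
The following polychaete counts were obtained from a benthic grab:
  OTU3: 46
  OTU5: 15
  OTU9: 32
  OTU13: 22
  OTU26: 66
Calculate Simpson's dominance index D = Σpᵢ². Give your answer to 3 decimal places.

Total N = 46+15+32+22+66 = 181, so the proportions are 0.25414, 0.08287, 0.1768, 0.12155, 0.36464 (working shown to 5 dp, full precision carried).
D = 0.25414² + 0.08287² + 0.1768² + 0.12155² + 0.36464² = 0.06459 + 0.00687 + 0.03126 + 0.01477 + 0.13296 = 0.25045.
To 3 decimal places, D = 0.250.

0.250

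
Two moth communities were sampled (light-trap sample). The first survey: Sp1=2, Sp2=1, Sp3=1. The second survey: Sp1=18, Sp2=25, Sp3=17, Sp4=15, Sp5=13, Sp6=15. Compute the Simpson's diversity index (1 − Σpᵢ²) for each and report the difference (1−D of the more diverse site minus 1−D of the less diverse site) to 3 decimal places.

0.200

The first survey: N=4, proportions 0.5, 0.25, 0.25, giving 1−D = 0.62500 (working shown to 5 dp, full precision carried).
The second survey: N=103, proportions 0.17476, 0.24272, 0.16505, 0.14563, 0.12621, 0.14563, giving 1−D = 0.82496.
Difference = |0.62500 − 0.82496| = 0.19996, i.e. 0.200 to 3 decimal places.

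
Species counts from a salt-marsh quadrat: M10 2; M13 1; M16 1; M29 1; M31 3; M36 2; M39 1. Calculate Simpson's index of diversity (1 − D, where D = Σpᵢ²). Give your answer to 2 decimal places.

0.83

Total N = 2+1+1+1+3+2+1 = 11, so the proportions are 0.1818, 0.0909, 0.0909, 0.0909, 0.2727, 0.1818, 0.0909 (working shown to 4 dp, full precision carried).
D = 0.1818² + 0.0909² + 0.0909² + 0.0909² + 0.2727² + 0.1818² + 0.0909² = 0.0331 + 0.0083 + 0.0083 + 0.0083 + 0.0744 + 0.0331 + 0.0083 = 0.1736.
So 1 − D = 0.8264, i.e. 0.83 to 2 decimal places.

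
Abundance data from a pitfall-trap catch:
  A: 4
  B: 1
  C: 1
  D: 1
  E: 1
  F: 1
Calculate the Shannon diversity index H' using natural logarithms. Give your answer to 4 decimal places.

1.5811

Total N = 4+1+1+1+1+1 = 9, so the proportions are 0.444444, 0.111111, 0.111111, 0.111111, 0.111111, 0.111111 (working shown to 6 dp, full precision carried).
Each pᵢ ln pᵢ term: 0.444444×(-0.810930)=-0.360413, 0.111111×(-2.197225)=-0.244136, 0.111111×(-2.197225)=-0.244136, 0.111111×(-2.197225)=-0.244136, 0.111111×(-2.197225)=-0.244136, 0.111111×(-2.197225)=-0.244136.
Sum = -1.581094, so H' = 1.5811.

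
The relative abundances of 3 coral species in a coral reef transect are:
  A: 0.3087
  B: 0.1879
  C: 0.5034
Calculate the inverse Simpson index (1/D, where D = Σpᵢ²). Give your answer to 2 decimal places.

2.60

D = 0.3087² + 0.1879² + 0.5034² = 0.09530 + 0.03531 + 0.25341 = 0.38401 (working shown to 5 dp, full precision carried).
So 1/D = 2.6041, i.e. 2.60 to 2 decimal places.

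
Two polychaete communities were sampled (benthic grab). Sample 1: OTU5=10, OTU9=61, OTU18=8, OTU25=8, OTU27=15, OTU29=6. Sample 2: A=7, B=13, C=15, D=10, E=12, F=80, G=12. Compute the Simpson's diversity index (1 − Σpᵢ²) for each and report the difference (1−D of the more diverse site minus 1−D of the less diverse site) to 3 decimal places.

0.035

Sample 1: N=108, proportions 0.09259, 0.56481, 0.07407, 0.07407, 0.13889, 0.05556, giving 1−D = 0.63906 (working shown to 5 dp, full precision carried).
Sample 2: N=149, proportions 0.04698, 0.08725, 0.10067, 0.06711, 0.08054, 0.53691, 0.08054, giving 1−D = 0.67429.
Difference = |0.63906 − 0.67429| = 0.03523, i.e. 0.035 to 3 decimal places.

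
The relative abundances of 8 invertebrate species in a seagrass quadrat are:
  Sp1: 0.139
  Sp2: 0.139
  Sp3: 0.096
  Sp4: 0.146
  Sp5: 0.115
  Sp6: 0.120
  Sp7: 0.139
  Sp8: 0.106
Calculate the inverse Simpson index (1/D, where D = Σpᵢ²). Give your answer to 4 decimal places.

7.8520

D = 0.139² + 0.139² + 0.096² + 0.146² + 0.115² + 0.12² + 0.139² + 0.106² = 0.01932100 + 0.01932100 + 0.00921600 + 0.02131600 + 0.01322500 + 0.01440000 + 0.01932100 + 0.01123600 = 0.12735600 (working shown to 8 dp, full precision carried).
So 1/D = 7.852005, i.e. 7.8520 to 4 decimal places.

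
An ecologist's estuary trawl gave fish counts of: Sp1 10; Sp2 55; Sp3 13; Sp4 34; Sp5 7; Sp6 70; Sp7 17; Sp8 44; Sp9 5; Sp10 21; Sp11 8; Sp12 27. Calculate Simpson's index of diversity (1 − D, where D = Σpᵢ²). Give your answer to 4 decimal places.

Total N = 10+55+13+34+7+70+17+44+5+21+8+27 = 311, so the proportions are 0.032154, 0.176849, 0.041801, 0.109325, 0.022508, 0.22508, 0.054662, 0.141479, 0.016077, 0.067524, 0.025723, 0.086817 (working shown to 6 dp, full precision carried).
D = 0.032154² + 0.176849² + 0.041801² + 0.109325² + 0.022508² + 0.22508² + 0.054662² + 0.141479² + 0.016077² + 0.067524² + 0.025723² + 0.086817² = 0.001034 + 0.031276 + 0.001747 + 0.011952 + 0.000507 + 0.050661 + 0.002988 + 0.020016 + 0.000258 + 0.004560 + 0.000662 + 0.007537 = 0.133198.
So 1 − D = 0.866802, i.e. 0.8668 to 4 decimal places.

0.8668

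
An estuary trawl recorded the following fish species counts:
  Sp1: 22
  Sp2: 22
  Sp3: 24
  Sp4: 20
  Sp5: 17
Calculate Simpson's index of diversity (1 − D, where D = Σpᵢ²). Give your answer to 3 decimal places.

Total N = 22+22+24+20+17 = 105, so the proportions are 0.20952, 0.20952, 0.22857, 0.19048, 0.1619 (working shown to 5 dp, full precision carried).
D = 0.20952² + 0.20952² + 0.22857² + 0.19048² + 0.1619² = 0.04390 + 0.04390 + 0.05224 + 0.03628 + 0.02621 = 0.20254.
So 1 − D = 0.79746, i.e. 0.797 to 3 decimal places.

0.797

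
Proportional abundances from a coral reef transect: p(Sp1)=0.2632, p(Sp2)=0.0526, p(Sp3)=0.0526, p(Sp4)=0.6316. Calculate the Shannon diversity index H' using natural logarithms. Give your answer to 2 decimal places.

Each pᵢ ln pᵢ term (working shown to 4 dp, full precision carried): 0.2632×(-1.3348)=-0.3513, 0.0526×(-2.9450)=-0.1549, 0.0526×(-2.9450)=-0.1549, 0.6316×(-0.4595)=-0.2902.
Sum = -0.9514, so H' = 0.95.

0.95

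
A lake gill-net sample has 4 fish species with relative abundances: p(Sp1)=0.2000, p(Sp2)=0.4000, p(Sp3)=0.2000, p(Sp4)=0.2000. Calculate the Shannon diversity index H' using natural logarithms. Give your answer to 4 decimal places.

Each pᵢ ln pᵢ term (working shown to 6 dp, full precision carried): 0.2×(-1.609438)=-0.321888, 0.4×(-0.916291)=-0.366516, 0.2×(-1.609438)=-0.321888, 0.2×(-1.609438)=-0.321888.
Sum = -1.332179, so H' = 1.3322.

1.3322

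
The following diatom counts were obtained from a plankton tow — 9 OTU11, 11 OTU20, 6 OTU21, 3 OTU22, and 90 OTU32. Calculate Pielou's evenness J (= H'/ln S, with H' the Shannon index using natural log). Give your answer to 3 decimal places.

0.541

Total N = 9+11+6+3+90 = 119, so the proportions are 0.07563, 0.09244, 0.05042, 0.02521, 0.7563 (working shown to 5 dp, full precision carried).
H' = −Σ pᵢ ln pᵢ = −((-0.19527) + (-0.22011) + (-0.15062) + (-0.09279) + (-0.21125)) = 0.87004.
With S = 5 species, ln S = 1.60944, so J = 0.87004/1.60944 = 0.54059, i.e. 0.541 to 3 decimal places.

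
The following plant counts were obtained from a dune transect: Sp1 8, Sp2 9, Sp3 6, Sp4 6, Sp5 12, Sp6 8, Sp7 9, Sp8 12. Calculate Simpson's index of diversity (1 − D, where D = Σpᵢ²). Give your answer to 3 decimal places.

0.867

Total N = 8+9+6+6+12+8+9+12 = 70, so the proportions are 0.11429, 0.12857, 0.08571, 0.08571, 0.17143, 0.11429, 0.12857, 0.17143 (working shown to 5 dp, full precision carried).
D = 0.11429² + 0.12857² + 0.08571² + 0.08571² + 0.17143² + 0.11429² + 0.12857² + 0.17143² = 0.01306 + 0.01653 + 0.00735 + 0.00735 + 0.02939 + 0.01306 + 0.01653 + 0.02939 = 0.13265.
So 1 − D = 0.86735, i.e. 0.867 to 3 decimal places.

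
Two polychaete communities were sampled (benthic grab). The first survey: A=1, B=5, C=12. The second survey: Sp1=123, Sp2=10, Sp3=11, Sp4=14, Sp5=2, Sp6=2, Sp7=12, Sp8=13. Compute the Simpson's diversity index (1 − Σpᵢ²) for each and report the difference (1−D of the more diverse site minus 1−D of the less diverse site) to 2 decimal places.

The first survey: N=18, proportions 0.05556, 0.27778, 0.66667, giving 1−D = 0.47531 (working shown to 5 dp, full precision carried).
The second survey: N=187, proportions 0.65775, 0.05348, 0.05882, 0.07487, 0.0107, 0.0107, 0.06417, 0.06952, giving 1−D = 0.54626.
Difference = |0.47531 − 0.54626| = 0.07095, i.e. 0.07 to 2 decimal places.

0.07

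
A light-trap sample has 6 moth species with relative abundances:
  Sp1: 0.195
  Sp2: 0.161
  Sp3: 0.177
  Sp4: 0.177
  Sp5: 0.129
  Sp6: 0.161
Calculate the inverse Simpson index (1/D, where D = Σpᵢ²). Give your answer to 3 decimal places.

5.911

D = 0.195² + 0.161² + 0.177² + 0.177² + 0.129² + 0.161² = 0.0380250 + 0.0259210 + 0.0313290 + 0.0313290 + 0.0166410 + 0.0259210 = 0.1691660 (working shown to 7 dp, full precision carried).
So 1/D = 5.91135, i.e. 5.911 to 3 decimal places.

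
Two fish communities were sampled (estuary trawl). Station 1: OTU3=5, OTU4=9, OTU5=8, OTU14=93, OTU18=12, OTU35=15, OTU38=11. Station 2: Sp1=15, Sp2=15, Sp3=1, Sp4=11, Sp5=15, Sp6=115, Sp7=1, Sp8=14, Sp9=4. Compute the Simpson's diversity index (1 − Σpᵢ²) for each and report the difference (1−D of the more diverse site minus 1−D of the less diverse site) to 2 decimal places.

Station 1: N=153, proportions 0.0327, 0.0588, 0.0523, 0.6078, 0.0784, 0.098, 0.0719, giving 1−D = 0.6023 (working shown to 4 dp, full precision carried).
Station 2: N=191, proportions 0.0785, 0.0785, 0.0052, 0.0576, 0.0785, 0.6021, 0.0052, 0.0733, 0.0209, giving 1−D = 0.6098.
Difference = |0.6023 − 0.6098| = 0.0075, i.e. 0.01 to 2 decimal places.

0.01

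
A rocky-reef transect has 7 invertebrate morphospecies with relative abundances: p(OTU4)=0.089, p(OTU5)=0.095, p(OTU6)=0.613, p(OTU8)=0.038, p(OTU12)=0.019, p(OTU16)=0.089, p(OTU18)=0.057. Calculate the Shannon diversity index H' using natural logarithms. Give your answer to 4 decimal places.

Each pᵢ ln pᵢ term (working shown to 6 dp, full precision carried): 0.089×(-2.419119)=-0.215302, 0.095×(-2.353878)=-0.223618, 0.613×(-0.489390)=-0.299996, 0.038×(-3.270169)=-0.124266, 0.019×(-3.963316)=-0.075303, 0.089×(-2.419119)=-0.215302, 0.057×(-2.864704)=-0.163288.
Sum = -1.317075, so H' = 1.3171.

1.3171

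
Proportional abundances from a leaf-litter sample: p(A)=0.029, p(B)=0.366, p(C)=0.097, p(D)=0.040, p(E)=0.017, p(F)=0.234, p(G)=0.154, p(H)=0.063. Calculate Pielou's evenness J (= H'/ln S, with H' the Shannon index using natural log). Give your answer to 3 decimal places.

H' = −Σ pᵢ ln pᵢ = −((-0.10267) + (-0.36787) + (-0.22631) + (-0.12876) + (-0.06927) + (-0.33987) + (-0.28810) + (-0.17417)) = 1.69702 (working shown to 5 dp, full precision carried).
With S = 8 species, ln S = 2.07944, so J = 1.69702/2.07944 = 0.81609, i.e. 0.816 to 3 decimal places.

0.816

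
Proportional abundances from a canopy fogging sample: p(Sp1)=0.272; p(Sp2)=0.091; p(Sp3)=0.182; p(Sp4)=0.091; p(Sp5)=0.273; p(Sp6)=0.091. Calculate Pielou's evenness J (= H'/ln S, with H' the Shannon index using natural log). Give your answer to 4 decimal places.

0.9337

H' = −Σ pᵢ ln pᵢ = −((-0.354131) + (-0.218118) + (-0.310082) + (-0.218118) + (-0.354431) + (-0.218118)) = 1.672997 (working shown to 6 dp, full precision carried).
With S = 6 species, ln S = 1.791759, so J = 1.672997/1.791759 = 0.933718, i.e. 0.9337 to 4 decimal places.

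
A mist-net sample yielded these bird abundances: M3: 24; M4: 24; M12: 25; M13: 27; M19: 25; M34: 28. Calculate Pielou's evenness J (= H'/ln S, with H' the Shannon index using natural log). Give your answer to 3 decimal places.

Total N = 24+24+25+27+25+28 = 153, so the proportions are 0.15686, 0.15686, 0.1634, 0.17647, 0.1634, 0.18301 (working shown to 5 dp, full precision carried).
H' = −Σ pᵢ ln pᵢ = −((-0.29057) + (-0.29057) + (-0.29601) + (-0.30611) + (-0.29601) + (-0.31079)) = 1.79005.
With S = 6 species, ln S = 1.79176, so J = 1.79005/1.79176 = 0.99904, i.e. 0.999 to 3 decimal places.

0.999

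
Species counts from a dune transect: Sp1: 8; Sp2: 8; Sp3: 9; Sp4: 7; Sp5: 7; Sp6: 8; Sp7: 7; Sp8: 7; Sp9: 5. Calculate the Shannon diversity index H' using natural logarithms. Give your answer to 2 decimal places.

2.19

Total N = 8+8+9+7+7+8+7+7+5 = 66, so the proportions are 0.1212, 0.1212, 0.1364, 0.1061, 0.1061, 0.1212, 0.1061, 0.1061, 0.0758 (working shown to 4 dp, full precision carried).
Each pᵢ ln pᵢ term: 0.1212×(-2.1102)=-0.2558, 0.1212×(-2.1102)=-0.2558, 0.1364×(-1.9924)=-0.2717, 0.1061×(-2.2437)=-0.2380, 0.1061×(-2.2437)=-0.2380, 0.1212×(-2.1102)=-0.2558, 0.1061×(-2.2437)=-0.2380, 0.1061×(-2.2437)=-0.2380, 0.0758×(-2.5802)=-0.1955.
Sum = -2.1864, so H' = 2.19.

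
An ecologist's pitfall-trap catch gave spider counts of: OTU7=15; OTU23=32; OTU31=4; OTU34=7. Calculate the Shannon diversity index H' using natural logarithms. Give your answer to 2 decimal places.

1.12

Total N = 15+32+4+7 = 58, so the proportions are 0.2586, 0.5517, 0.069, 0.1207 (working shown to 4 dp, full precision carried).
Each pᵢ ln pᵢ term: 0.2586×(-1.3524)=-0.3498, 0.5517×(-0.5947)=-0.3281, 0.069×(-2.6741)=-0.1844, 0.1207×(-2.1145)=-0.2552.
Sum = -1.1175, so H' = 1.12.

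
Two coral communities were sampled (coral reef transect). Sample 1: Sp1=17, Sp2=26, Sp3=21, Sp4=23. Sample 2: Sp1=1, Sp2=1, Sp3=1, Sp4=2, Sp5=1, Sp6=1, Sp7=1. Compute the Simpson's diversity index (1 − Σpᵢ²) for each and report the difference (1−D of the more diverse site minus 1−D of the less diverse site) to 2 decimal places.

Sample 1: N=87, proportions 0.1954, 0.2989, 0.2414, 0.2644, giving 1−D = 0.7444 (working shown to 4 dp, full precision carried).
Sample 2: N=8, proportions 0.125, 0.125, 0.125, 0.25, 0.125, 0.125, 0.125, giving 1−D = 0.8438.
Difference = |0.7444 − 0.8438| = 0.0994, i.e. 0.10 to 2 decimal places.

0.10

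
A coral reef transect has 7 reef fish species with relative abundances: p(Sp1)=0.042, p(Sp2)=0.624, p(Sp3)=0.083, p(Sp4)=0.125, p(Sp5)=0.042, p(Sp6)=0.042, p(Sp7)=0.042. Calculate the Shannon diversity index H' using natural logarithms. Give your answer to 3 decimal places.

1.293

Each pᵢ ln pᵢ term (working shown to 5 dp, full precision carried): 0.042×(-3.17009)=-0.13314, 0.624×(-0.47160)=-0.29428, 0.083×(-2.48891)=-0.20658, 0.125×(-2.07944)=-0.25993, 0.042×(-3.17009)=-0.13314, 0.042×(-3.17009)=-0.13314, 0.042×(-3.17009)=-0.13314.
Sum = -1.29337, so H' = 1.293.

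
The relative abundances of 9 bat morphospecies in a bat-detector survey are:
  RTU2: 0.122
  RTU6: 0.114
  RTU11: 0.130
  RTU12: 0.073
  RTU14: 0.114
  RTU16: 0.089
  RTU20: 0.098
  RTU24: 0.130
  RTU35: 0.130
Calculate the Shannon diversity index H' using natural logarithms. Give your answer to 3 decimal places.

2.181

Each pᵢ ln pᵢ term (working shown to 5 dp, full precision carried): 0.122×(-2.10373)=-0.25666, 0.114×(-2.17156)=-0.24756, 0.13×(-2.04022)=-0.26523, 0.073×(-2.61730)=-0.19106, 0.114×(-2.17156)=-0.24756, 0.089×(-2.41912)=-0.21530, 0.098×(-2.32279)=-0.22763, 0.13×(-2.04022)=-0.26523, 0.13×(-2.04022)=-0.26523.
Sum = -2.18145, so H' = 2.181.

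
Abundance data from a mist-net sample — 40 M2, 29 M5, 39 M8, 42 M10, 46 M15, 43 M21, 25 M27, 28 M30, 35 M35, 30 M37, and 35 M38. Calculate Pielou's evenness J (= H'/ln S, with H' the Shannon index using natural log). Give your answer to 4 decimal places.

Total N = 40+29+39+42+46+43+25+28+35+30+35 = 392, so the proportions are 0.102041, 0.07398, 0.09949, 0.107143, 0.117347, 0.109694, 0.063776, 0.071429, 0.089286, 0.076531, 0.089286 (working shown to 6 dp, full precision carried).
H' = −Σ pᵢ ln pᵢ = −((-0.232896) + (-0.192640) + (-0.229593) + (-0.239313) + (-0.251430) + (-0.242430) + (-0.175535) + (-0.188504) + (-0.215707) + (-0.196689) + (-0.215707)) = 2.380443.
With S = 11 species, ln S = 2.397895, so J = 2.380443/2.397895 = 0.992722, i.e. 0.9927 to 4 decimal places.

0.9927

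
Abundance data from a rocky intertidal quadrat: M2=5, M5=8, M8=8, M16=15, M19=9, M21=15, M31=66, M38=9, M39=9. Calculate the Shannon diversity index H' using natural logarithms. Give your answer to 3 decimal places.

Total N = 5+8+8+15+9+15+66+9+9 = 144, so the proportions are 0.03472, 0.05556, 0.05556, 0.10417, 0.0625, 0.10417, 0.45833, 0.0625, 0.0625 (working shown to 5 dp, full precision carried).
Each pᵢ ln pᵢ term: 0.03472×(-3.36038)=-0.11668, 0.05556×(-2.89037)=-0.16058, 0.05556×(-2.89037)=-0.16058, 0.10417×(-2.26176)=-0.23560, 0.0625×(-2.77259)=-0.17329, 0.10417×(-2.26176)=-0.23560, 0.45833×(-0.78016)=-0.35757, 0.0625×(-2.77259)=-0.17329, 0.0625×(-2.77259)=-0.17329.
Sum = -1.78647, so H' = 1.786.

1.786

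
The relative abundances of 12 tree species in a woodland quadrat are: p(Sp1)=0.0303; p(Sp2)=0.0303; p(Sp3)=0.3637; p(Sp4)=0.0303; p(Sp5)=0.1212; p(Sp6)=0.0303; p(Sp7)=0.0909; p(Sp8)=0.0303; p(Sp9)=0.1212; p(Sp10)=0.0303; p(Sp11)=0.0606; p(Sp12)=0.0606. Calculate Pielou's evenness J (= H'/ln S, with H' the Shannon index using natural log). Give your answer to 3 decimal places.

0.834

H' = −Σ pᵢ ln pᵢ = −((-0.10595) + (-0.10595) + (-0.36786) + (-0.10595) + (-0.25577) + (-0.10595) + (-0.21798) + (-0.10595) + (-0.25577) + (-0.10595) + (-0.16989) + (-0.16989)) = 2.07284 (working shown to 5 dp, full precision carried).
With S = 12 species, ln S = 2.48491, so J = 2.07284/2.48491 = 0.83417, i.e. 0.834 to 3 decimal places.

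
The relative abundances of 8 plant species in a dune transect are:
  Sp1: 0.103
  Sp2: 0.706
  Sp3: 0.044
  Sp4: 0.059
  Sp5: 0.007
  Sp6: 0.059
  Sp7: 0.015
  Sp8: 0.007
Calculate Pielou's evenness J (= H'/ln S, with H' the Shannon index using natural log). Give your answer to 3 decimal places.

0.521

H' = −Σ pᵢ ln pᵢ = −((-0.23412) + (-0.24579) + (-0.13744) + (-0.16698) + (-0.03473) + (-0.16698) + (-0.06300) + (-0.03473)) = 1.08377 (working shown to 5 dp, full precision carried).
With S = 8 species, ln S = 2.07944, so J = 1.08377/2.07944 = 0.52118, i.e. 0.521 to 3 decimal places.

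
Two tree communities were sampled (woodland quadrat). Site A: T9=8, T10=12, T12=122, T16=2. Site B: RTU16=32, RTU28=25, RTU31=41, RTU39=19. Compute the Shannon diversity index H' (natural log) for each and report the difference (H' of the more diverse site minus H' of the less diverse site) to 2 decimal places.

Site A: N=144, proportions 0.0556, 0.0833, 0.8472, 0.0139, giving H' = 0.5675 (working shown to 4 dp, full precision carried).
Site B: N=117, proportions 0.2735, 0.2137, 0.3504, 0.1624, giving H' = 1.3470.
Difference = |0.5675 − 1.3470| = 0.7795, i.e. 0.78 to 2 decimal places.

0.78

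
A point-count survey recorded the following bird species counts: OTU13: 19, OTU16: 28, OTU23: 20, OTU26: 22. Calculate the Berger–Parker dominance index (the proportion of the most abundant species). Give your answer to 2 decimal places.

0.31

Total N = 19+28+20+22 = 89, so the proportions are 0.2135, 0.3146, 0.2247, 0.2472 (working shown to 4 dp, full precision carried).
The largest proportion is 0.3146, i.e. d = 0.31 to 2 decimal places.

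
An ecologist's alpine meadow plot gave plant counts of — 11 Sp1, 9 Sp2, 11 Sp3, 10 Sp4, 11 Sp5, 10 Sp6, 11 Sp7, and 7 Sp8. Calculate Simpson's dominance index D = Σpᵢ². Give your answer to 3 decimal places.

Total N = 11+9+11+10+11+10+11+7 = 80, so the proportions are 0.1375, 0.1125, 0.1375, 0.125, 0.1375, 0.125, 0.1375, 0.0875 (working shown to 5 dp, full precision carried).
D = 0.1375² + 0.1125² + 0.1375² + 0.125² + 0.1375² + 0.125² + 0.1375² + 0.0875² = 0.01891 + 0.01266 + 0.01891 + 0.01562 + 0.01891 + 0.01562 + 0.01891 + 0.00766 = 0.12719.
To 3 decimal places, D = 0.127.

0.127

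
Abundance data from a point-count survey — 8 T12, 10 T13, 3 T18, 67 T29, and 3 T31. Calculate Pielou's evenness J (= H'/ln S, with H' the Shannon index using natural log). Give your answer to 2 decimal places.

0.56

Total N = 8+10+3+67+3 = 91, so the proportions are 0.0879, 0.1099, 0.033, 0.7363, 0.033 (working shown to 4 dp, full precision carried).
H' = −Σ pᵢ ln pᵢ = −((-0.2138) + (-0.2427) + (-0.1125) + (-0.2254) + (-0.1125)) = 0.9068.
With S = 5 species, ln S = 1.6094, so J = 0.9068/1.6094 = 0.5634, i.e. 0.56 to 2 decimal places.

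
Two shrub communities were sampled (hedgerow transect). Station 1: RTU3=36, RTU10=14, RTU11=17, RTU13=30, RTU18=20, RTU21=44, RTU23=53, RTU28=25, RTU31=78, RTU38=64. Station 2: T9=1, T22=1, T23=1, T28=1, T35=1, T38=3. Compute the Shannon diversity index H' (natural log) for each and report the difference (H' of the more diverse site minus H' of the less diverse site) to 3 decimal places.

0.497

Station 1: N=381, proportions 0.09449, 0.03675, 0.04462, 0.07874, 0.05249, 0.11549, 0.13911, 0.06562, 0.20472, 0.16798, giving H' = 2.16468 (working shown to 5 dp, full precision carried).
Station 2: N=8, proportions 0.125, 0.125, 0.125, 0.125, 0.125, 0.375, giving H' = 1.66746.
Difference = |2.16468 − 1.66746| = 0.49722, i.e. 0.497 to 3 decimal places.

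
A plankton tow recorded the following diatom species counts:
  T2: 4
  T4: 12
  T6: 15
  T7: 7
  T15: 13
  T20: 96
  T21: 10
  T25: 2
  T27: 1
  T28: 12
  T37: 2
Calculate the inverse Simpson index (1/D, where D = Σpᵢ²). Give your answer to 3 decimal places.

3.006

Total N = 4+12+15+7+13+96+10+2+1+12+2 = 174, so the proportions are 0.022989, 0.068966, 0.086207, 0.04023, 0.074713, 0.551724, 0.057471, 0.011494, 0.005747, 0.068966, 0.011494 (working shown to 6 dp, full precision carried).
D = 0.022989² + 0.068966² + 0.086207² + 0.04023² + 0.074713² + 0.551724² + 0.057471² + 0.011494² + 0.005747² + 0.068966² + 0.011494² = 0.000528 + 0.004756 + 0.007432 + 0.001618 + 0.005582 + 0.304400 + 0.003303 + 0.000132 + 0.000033 + 0.004756 + 0.000132 = 0.332673.
So 1/D = 3.00596, i.e. 3.006 to 3 decimal places.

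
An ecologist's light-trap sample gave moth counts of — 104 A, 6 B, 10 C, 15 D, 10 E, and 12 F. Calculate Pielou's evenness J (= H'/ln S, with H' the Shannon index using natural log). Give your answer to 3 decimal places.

Total N = 104+6+10+15+10+12 = 157, so the proportions are 0.66242, 0.03822, 0.06369, 0.09554, 0.06369, 0.07643 (working shown to 5 dp, full precision carried).
H' = −Σ pᵢ ln pᵢ = −((-0.27282) + (-0.12476) + (-0.17539) + (-0.22435) + (-0.17539) + (-0.19654)) = 1.16925.
With S = 6 species, ln S = 1.79176, so J = 1.16925/1.79176 = 0.65257, i.e. 0.653 to 3 decimal places.

0.653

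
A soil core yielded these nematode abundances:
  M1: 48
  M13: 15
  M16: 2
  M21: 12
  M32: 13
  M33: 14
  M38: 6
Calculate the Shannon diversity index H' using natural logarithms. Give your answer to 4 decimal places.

1.6215

Total N = 48+15+2+12+13+14+6 = 110, so the proportions are 0.436364, 0.136364, 0.018182, 0.109091, 0.118182, 0.127273, 0.054545 (working shown to 6 dp, full precision carried).
Each pᵢ ln pᵢ term: 0.436364×(-0.829279)=-0.361867, 0.136364×(-1.992430)=-0.271695, 0.018182×(-4.007333)=-0.072861, 0.109091×(-2.215574)=-0.241699, 0.118182×(-2.135531)=-0.252381, 0.127273×(-2.061423)=-0.262363, 0.054545×(-2.908721)=-0.158658.
Sum = -1.621523, so H' = 1.6215.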